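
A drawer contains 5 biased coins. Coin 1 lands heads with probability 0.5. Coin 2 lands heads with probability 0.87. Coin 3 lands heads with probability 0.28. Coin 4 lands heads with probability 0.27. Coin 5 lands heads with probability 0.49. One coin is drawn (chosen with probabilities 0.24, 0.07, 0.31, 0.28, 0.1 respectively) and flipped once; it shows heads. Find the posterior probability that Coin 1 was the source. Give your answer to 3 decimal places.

Posterior probability ≈ 0.306

P(heads|C1) = 0.5; P(heads|C2) = 0.87; P(heads|C3) = 0.28; P(heads|C4) = 0.27; P(heads|C5) = 0.49.
Prior × likelihood for each source: 0.24·0.5=0.1200, 0.07·0.87=0.06090, 0.31·0.28=0.08680, 0.28·0.27=0.07560, 0.1·0.49=0.04900. Summing gives P(heads) = 0.39230.
P(Coin 1 | heads) = 0.1200 / 0.39230 = 0.306.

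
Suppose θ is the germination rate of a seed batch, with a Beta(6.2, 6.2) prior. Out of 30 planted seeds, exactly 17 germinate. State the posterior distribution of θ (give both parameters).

Posterior: Beta(23.2, 19.2)

The binomial likelihood is conjugate to the Beta prior: with 17 successes and 13 failures, the posterior is Beta(6.2+17, 6.2+13) = Beta(23.2, 19.2).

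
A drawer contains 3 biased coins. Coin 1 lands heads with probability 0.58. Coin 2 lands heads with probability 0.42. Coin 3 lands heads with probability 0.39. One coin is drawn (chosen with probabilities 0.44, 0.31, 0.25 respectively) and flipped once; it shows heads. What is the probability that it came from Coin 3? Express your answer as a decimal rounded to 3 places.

Posterior probability ≈ 0.202

Tabulate prior·likelihood by source: [1] prior 0.44, lik 0.58, product 0.2552; [2] prior 0.31, lik 0.42, product 0.1302; [3] prior 0.25, lik 0.39, product 0.09750.
Normalizing constant = 0.48290; the posterior for Coin 3 is its product over the sum, 0.09750/0.48290 = 0.202.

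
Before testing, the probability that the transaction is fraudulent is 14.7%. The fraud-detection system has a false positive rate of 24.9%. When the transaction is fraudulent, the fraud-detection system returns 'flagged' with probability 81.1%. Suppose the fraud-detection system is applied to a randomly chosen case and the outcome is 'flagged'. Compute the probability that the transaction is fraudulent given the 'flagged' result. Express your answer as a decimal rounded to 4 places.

Let H be the event that the transaction is fraudulent. P(H) = 0.147, so P(¬H) = 0.853. With E the 'flagged' result, P(E|H) = 0.811 and P(E|¬H) = 0.249.
P(E) = 0.811·0.147 + 0.249·0.853 = 0.11922 + 0.21240 = 0.33161.
By Bayes' theorem, P(H|E) = 0.11922 / 0.33161 = 0.3595.

P(H | E) ≈ 0.3595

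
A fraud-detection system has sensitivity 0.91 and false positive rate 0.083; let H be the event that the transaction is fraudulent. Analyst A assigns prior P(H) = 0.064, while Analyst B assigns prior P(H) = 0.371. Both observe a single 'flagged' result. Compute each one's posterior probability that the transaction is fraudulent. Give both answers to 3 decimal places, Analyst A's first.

P('+'|H) = 0.91, P('+'|¬H) = 0.083.
Analyst A: numerator 0.91·0.064 = 0.058240; evidence = 0.058240+0.083·0.936 = 0.13593; posterior = 0.428.
Analyst B: numerator 0.91·0.371 = 0.33761; evidence = 0.33761+0.083·0.629 = 0.38982; posterior = 0.866.

Analyst A: 0.428; Analyst B: 0.866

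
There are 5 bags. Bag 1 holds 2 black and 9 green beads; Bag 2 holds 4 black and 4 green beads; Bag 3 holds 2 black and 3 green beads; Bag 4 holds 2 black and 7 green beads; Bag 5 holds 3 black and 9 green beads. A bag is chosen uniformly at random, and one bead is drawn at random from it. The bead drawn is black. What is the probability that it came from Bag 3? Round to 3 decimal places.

Posterior probability ≈ 0.257

Tabulate prior·likelihood by source: [1] prior 0.2, lik 0.1818, product 0.03636; [2] prior 0.2, lik 0.5, product 0.1000; [3] prior 0.2, lik 0.4, product 0.08000; [4] prior 0.2, lik 0.2222, product 0.04444; [5] prior 0.2, lik 0.25, product 0.05000.
Normalizing constant = 0.31081; the posterior for Bag 3 is its product over the sum, 0.08000/0.31081 = 0.257.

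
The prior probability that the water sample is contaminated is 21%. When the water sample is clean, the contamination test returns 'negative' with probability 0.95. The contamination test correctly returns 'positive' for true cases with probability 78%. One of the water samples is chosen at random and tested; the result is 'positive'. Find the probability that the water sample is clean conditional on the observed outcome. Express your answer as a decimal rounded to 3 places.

Let H be the event that the water sample is contaminated. P(H) = 0.21, so P(¬H) = 0.79. With E the 'positive' result, P(E|H) = 0.78 and P(E|¬H) = 0.05.
P(E) = 0.78·0.21 + 0.05·0.79 = 0.16380 + 0.039500 = 0.20330.
By Bayes' theorem, P(H|E) = 0.16380 / 0.20330 = 0.806. Hence P(¬H|E) = 1 − 0.806 = 0.194.

P(¬H | E) ≈ 0.194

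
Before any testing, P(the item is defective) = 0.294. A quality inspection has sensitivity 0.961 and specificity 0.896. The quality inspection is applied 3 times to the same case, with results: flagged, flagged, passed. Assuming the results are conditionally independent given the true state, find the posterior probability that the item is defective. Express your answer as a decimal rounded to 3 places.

Let H be the event that the item is defective; start with P(H) = 0.294. P('flagged'|H) = 0.961, P('flagged'|¬H) = 0.104.
Update on result 1 ('flagged'): P(H) ← 0.961·0.2940 / (0.961·0.2940 + 0.104·0.7060) = 0.28253/0.35596 = 0.7937.
Update on result 2 ('flagged'): P(H) ← 0.961·0.7937 / (0.961·0.7937 + 0.104·0.2063) = 0.76277/0.78423 = 0.9726.
Update on result 3 ('passed'): P(H) ← 0.039·0.9726 / (0.039·0.9726 + 0.896·0.0274) = 0.037933/0.062443 = 0.6075.

Posterior P(H) ≈ 0.607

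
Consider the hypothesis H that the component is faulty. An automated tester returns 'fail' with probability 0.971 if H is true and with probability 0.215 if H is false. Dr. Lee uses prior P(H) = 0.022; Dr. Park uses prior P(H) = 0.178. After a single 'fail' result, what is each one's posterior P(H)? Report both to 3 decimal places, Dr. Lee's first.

Dr. Lee: 0.092; Dr. Park: 0.494

The likelihood ratio for a 'fail' result is 0.971/0.215 = 4.5163.
Dr. Lee: prior odds 0.022/0.978 = 0.022495; posterior odds 0.10159; posterior probability 0.092.
Dr. Park: prior odds 0.178/0.822 = 0.21655; posterior odds 0.97798; posterior probability 0.494.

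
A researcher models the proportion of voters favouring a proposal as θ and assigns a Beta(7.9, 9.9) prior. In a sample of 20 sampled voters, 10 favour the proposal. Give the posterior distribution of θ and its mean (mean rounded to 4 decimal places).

Posterior: Beta(17.9, 19.9); mean ≈ 0.4735

Observing 10 successes and 10 failures updates Beta(7.9, 9.9) by adding the success and failure counts to the two shape parameters: α = 7.9+10 = 17.9, β = 9.9+10 = 19.9.
E[θ | data] = 17.9/(17.9+19.9) = 0.4735.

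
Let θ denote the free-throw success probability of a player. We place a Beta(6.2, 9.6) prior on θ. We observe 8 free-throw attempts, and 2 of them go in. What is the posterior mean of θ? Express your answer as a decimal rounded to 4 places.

Observing 2 successes and 6 failures updates Beta(6.2, 9.6) by adding the success and failure counts to the two shape parameters: α = 6.2+2 = 8.2, β = 9.6+6 = 15.6.
Posterior mean = α/(α+β) = 8.2/23.8 = 0.3445.

Posterior mean ≈ 0.3445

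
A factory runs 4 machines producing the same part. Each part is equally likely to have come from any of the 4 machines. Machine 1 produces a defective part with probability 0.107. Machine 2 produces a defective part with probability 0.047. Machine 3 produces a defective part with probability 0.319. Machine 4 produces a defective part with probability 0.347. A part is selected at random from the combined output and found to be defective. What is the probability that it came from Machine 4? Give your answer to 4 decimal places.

Posterior probability ≈ 0.4232

P(defective|M1) = 0.107; P(defective|M2) = 0.047; P(defective|M3) = 0.319; P(defective|M4) = 0.347.
Prior × likelihood for each source: 0.25·0.107=0.02675, 0.25·0.047=0.01175, 0.25·0.319=0.07975, 0.25·0.347=0.08675. Summing gives P(defective) = 0.20500.
P(Machine 4 | defective) = 0.08675 / 0.20500 = 0.4232.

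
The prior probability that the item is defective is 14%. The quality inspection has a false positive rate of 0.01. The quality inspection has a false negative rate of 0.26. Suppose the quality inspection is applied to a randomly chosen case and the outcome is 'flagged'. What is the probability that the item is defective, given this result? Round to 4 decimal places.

Let H be the event that the item is defective. P(H) = 0.14, so P(¬H) = 0.86. With E the 'flagged' result, P(E|H) = 0.74 and P(E|¬H) = 0.01.
P(E) = 0.74·0.14 + 0.01·0.86 = 0.10360 + 0.0086000 = 0.11220.
By Bayes' theorem, P(H|E) = 0.10360 / 0.11220 = 0.9234.

P(H | E) ≈ 0.9234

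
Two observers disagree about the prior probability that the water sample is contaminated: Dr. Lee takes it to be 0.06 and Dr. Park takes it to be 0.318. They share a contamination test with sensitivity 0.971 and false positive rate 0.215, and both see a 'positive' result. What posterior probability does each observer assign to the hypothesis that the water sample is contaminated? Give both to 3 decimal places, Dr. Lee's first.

Dr. Lee: 0.224; Dr. Park: 0.678

The likelihood ratio for a 'positive' result is 0.971/0.215 = 4.5163.
Dr. Lee: prior odds 0.06/0.94 = 0.063830; posterior odds 0.28827; posterior probability 0.224.
Dr. Park: prior odds 0.318/0.682 = 0.46628; posterior odds 2.1058; posterior probability 0.678.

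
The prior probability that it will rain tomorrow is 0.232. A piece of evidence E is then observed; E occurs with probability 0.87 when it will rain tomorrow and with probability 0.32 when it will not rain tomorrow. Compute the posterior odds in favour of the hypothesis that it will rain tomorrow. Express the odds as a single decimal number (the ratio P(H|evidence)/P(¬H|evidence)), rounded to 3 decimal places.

Posterior odds ≈ 0.821

Prior odds = 0.232/(1−0.232) = 0.30208.
Likelihood ratio for E = 0.87/0.32 = 2.7188.
Posterior odds = prior odds × LR = 0.82129.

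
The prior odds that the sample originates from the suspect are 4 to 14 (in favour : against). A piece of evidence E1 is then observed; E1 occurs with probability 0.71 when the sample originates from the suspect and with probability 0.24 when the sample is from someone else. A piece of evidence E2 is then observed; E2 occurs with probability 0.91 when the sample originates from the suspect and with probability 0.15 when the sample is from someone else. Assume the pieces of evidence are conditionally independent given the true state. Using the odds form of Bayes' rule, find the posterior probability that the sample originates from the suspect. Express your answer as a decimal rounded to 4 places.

Prior odds = 4/14 = 0.28571.
Likelihood ratio for E1 = 0.71/0.24 = 2.9583.
Likelihood ratio for E2 = 0.91/0.15 = 6.0667.
Posterior odds = prior odds × LR₁ × LR₂ = 5.1278.
Posterior probability = odds/(1+odds) = 5.1278/6.1278 = 0.8368.

Posterior probability ≈ 0.8368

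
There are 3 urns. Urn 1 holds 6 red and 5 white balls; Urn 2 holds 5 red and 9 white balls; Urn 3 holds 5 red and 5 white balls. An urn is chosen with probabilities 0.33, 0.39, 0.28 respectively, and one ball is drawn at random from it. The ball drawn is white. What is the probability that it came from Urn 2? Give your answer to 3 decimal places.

P(white|Urn 1) = 0.4545; P(white|Urn 2) = 0.6429; P(white|Urn 3) = 0.5.
Prior × likelihood for each source: 0.33·0.4545=0.1500, 0.39·0.6429=0.2507, 0.28·0.5=0.1400. Summing gives P(white) = 0.54071.
P(Urn 2 | white) = 0.2507 / 0.54071 = 0.464.

Posterior probability ≈ 0.464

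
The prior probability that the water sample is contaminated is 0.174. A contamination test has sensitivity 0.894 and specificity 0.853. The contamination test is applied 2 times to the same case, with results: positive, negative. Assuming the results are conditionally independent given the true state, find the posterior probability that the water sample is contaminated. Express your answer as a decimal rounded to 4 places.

Posterior P(H) ≈ 0.1373

Let H be the event that the water sample is contaminated; start with P(H) = 0.174. P('positive'|H) = 0.894, P('positive'|¬H) = 0.147.
Update on result 1 ('positive'): P(H) ← 0.894·0.1740 / (0.894·0.1740 + 0.147·0.8260) = 0.15556/0.27698 = 0.5616.
Update on result 2 ('negative'): P(H) ← 0.106·0.5616 / (0.106·0.5616 + 0.853·0.4384) = 0.059532/0.43347 = 0.1373.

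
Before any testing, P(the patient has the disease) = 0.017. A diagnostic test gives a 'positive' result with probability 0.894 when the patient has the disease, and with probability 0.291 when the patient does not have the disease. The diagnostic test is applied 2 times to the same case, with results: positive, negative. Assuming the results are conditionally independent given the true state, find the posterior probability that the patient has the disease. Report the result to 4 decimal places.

Posterior P(H) ≈ 0.0079

Let H be the event that the patient has the disease; start with P(H) = 0.017. P('positive'|H) = 0.894, P('positive'|¬H) = 0.291.
Update on result 1 ('positive'): P(H) ← 0.894·0.0170 / (0.894·0.0170 + 0.291·0.9830) = 0.015198/0.30125 = 0.0504.
Update on result 2 ('negative'): P(H) ← 0.106·0.0504 / (0.106·0.0504 + 0.709·0.9496) = 0.0053477/0.67858 = 0.0079.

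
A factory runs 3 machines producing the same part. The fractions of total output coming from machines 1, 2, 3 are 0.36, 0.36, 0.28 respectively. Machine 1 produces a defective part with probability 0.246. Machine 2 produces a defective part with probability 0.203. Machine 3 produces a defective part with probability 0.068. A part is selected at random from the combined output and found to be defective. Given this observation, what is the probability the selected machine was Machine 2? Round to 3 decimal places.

P(defective|M1) = 0.246; P(defective|M2) = 0.203; P(defective|M3) = 0.068.
Prior × likelihood for each source: 0.36·0.246=0.08856, 0.36·0.203=0.07308, 0.28·0.068=0.01904. Summing gives P(defective) = 0.18068.
P(Machine 2 | defective) = 0.07308 / 0.18068 = 0.404.

Posterior probability ≈ 0.404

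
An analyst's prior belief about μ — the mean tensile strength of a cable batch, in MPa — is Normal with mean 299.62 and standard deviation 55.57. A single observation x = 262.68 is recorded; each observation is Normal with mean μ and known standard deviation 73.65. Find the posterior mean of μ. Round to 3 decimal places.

Posterior mean ≈ 286.219

With known σ, the Normal prior is conjugate. Weight on the data is w = (n/σ²)/(n/σ² + 1/τ₀²) = 0.00018435/(0.00018435+0.00032383) = 0.36277.
Posterior mean = w·x̄ + (1−w)·μ₀ = 0.36277·262.68 + 0.63723·299.62 = 286.219.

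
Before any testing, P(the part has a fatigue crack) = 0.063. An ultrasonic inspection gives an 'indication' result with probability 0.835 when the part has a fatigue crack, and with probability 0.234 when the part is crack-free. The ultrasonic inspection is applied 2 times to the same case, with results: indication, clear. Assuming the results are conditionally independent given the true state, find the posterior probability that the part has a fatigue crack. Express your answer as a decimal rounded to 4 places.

Let H be the event that the part has a fatigue crack; start with P(H) = 0.063. P('indication'|H) = 0.835, P('indication'|¬H) = 0.234.
Update on result 1 ('indication'): P(H) ← 0.835·0.0630 / (0.835·0.0630 + 0.234·0.9370) = 0.052605/0.27186 = 0.1935.
Update on result 2 ('clear'): P(H) ← 0.165·0.1935 / (0.165·0.1935 + 0.766·0.8065) = 0.031927/0.64971 = 0.0491.

Posterior P(H) ≈ 0.0491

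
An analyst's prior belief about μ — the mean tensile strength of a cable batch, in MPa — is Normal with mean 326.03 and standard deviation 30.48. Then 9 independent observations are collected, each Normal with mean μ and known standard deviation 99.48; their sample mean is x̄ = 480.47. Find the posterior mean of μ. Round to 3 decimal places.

With known σ, the Normal prior is conjugate. Weight on the data is w = (n/σ²)/(n/σ² + 1/τ₀²) = 0.00090943/(0.00090943+0.00107639) = 0.45796.
Posterior mean = w·x̄ + (1−w)·μ₀ = 0.45796·480.47 + 0.54204·326.03 = 396.758.

Posterior mean ≈ 396.758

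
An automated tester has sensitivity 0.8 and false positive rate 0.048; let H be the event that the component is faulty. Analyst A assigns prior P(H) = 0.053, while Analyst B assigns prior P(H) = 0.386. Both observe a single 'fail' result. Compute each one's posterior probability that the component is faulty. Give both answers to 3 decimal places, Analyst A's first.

P('+'|H) = 0.8, P('+'|¬H) = 0.048.
Analyst A: numerator 0.8·0.053 = 0.042400; evidence = 0.042400+0.048·0.947 = 0.087856; posterior = 0.483.
Analyst B: numerator 0.8·0.386 = 0.30880; evidence = 0.30880+0.048·0.614 = 0.33827; posterior = 0.913.

Analyst A: 0.483; Analyst B: 0.913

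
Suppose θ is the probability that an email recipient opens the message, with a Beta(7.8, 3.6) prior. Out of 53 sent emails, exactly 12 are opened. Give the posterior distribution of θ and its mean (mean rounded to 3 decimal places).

Posterior: Beta(19.8, 44.6); mean ≈ 0.307

Observing 12 successes and 41 failures updates Beta(7.8, 3.6) by adding the success and failure counts to the two shape parameters: α = 7.8+12 = 19.8, β = 3.6+41 = 44.6.
Posterior mean = α/(α+β) = 19.8/64.4 = 0.307.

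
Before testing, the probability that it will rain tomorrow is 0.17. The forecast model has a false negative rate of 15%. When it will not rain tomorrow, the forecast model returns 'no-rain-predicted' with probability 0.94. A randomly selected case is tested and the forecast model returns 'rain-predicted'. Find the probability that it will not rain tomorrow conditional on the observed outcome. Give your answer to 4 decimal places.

Write H for 'it will rain tomorrow'. Prior odds H:¬H = 0.17/0.83 = 0.20482. For the 'rain-predicted' outcome, the likelihood ratio is 0.85/0.06 = 14.167.
Posterior odds = 0.20482 × 14.167 = 2.9016, so P(H|E) = 2.9016/(1+2.9016) = 0.7437. Then P(¬H|E) = 1 − 0.7437 = 0.2563.

P(¬H | E) ≈ 0.2563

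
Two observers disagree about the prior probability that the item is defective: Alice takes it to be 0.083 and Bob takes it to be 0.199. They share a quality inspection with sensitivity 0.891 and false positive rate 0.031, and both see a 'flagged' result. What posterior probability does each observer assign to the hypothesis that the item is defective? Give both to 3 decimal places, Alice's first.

Alice: 0.722; Bob: 0.877

P('+'|H) = 0.891, P('+'|¬H) = 0.031.
Alice: numerator 0.891·0.083 = 0.073953; evidence = 0.073953+0.031·0.917 = 0.10238; posterior = 0.722.
Bob: numerator 0.891·0.199 = 0.17731; evidence = 0.17731+0.031·0.801 = 0.20214; posterior = 0.877.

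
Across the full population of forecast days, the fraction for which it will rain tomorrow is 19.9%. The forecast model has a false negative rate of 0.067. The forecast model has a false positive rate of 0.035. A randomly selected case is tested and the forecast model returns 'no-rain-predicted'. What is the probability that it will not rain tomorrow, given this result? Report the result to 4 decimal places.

Let H be the event that it will rain tomorrow. P(H) = 0.199, so P(¬H) = 0.801. With E the 'no-rain-predicted' result, P(E|H) = 0.067 and P(E|¬H) = 0.965.
P(E) = 0.067·0.199 + 0.965·0.801 = 0.013333 + 0.77296 = 0.78630.
By Bayes' theorem, P(H|E) = 0.013333 / 0.78630 = 0.0170. Hence P(¬H|E) = 1 − 0.0170 = 0.9830.

P(¬H | E) ≈ 0.9830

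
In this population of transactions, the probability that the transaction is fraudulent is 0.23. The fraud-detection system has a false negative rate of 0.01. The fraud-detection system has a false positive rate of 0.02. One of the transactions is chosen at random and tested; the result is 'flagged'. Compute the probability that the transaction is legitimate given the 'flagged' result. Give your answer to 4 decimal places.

Write H for 'the transaction is fraudulent'. Prior odds H:¬H = 0.23/0.77 = 0.29870. For the 'flagged' outcome, the likelihood ratio is 0.99/0.02 = 49.500.
Posterior odds = 0.29870 × 49.500 = 14.786, so P(H|E) = 14.786/(1+14.786) = 0.9367. Then P(¬H|E) = 1 − 0.9367 = 0.0633.

P(¬H | E) ≈ 0.0633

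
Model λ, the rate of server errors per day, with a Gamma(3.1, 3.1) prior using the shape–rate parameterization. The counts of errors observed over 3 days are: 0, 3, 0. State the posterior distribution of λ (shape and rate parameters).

The Poisson likelihood adds the total count to the shape and the number of exposure periods to the rate. Here ∑xᵢ = 3 and n = 3, so shape 3.1→6.1 and rate 3.1→6.1.

Posterior: Gamma(shape=6.1, rate=6.1)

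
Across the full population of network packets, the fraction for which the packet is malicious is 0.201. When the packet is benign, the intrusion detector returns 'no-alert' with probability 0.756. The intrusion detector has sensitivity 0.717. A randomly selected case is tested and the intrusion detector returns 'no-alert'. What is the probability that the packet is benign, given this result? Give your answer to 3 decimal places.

Write H for 'the packet is malicious'. Prior odds H:¬H = 0.201/0.799 = 0.25156. For the 'no-alert' outcome, the likelihood ratio is 0.283/0.756 = 0.37434.
Posterior odds = 0.25156 × 0.37434 = 0.094170, so P(H|E) = 0.094170/(1+0.094170) = 0.086. Then P(¬H|E) = 1 − 0.086 = 0.914.

P(¬H | E) ≈ 0.914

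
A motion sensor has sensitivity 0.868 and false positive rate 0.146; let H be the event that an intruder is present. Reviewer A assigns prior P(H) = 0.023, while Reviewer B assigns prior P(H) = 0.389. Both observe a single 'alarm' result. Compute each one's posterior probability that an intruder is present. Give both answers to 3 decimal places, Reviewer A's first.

P('+'|H) = 0.868, P('+'|¬H) = 0.146.
Reviewer A: numerator 0.868·0.023 = 0.019964; evidence = 0.019964+0.146·0.977 = 0.16261; posterior = 0.123.
Reviewer B: numerator 0.868·0.389 = 0.33765; evidence = 0.33765+0.146·0.611 = 0.42686; posterior = 0.791.

Reviewer A: 0.123; Reviewer B: 0.791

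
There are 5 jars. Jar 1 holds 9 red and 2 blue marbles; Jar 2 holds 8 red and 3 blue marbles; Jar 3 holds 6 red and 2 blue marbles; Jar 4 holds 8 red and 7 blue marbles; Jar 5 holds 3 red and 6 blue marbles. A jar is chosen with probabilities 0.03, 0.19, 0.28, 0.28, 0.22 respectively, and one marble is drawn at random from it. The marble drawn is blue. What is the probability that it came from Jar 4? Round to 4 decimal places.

Posterior probability ≈ 0.3229

P(blue|Jar 1) = 0.1818; P(blue|Jar 2) = 0.2727; P(blue|Jar 3) = 0.25; P(blue|Jar 4) = 0.4667; P(blue|Jar 5) = 0.6667.
Prior × likelihood for each source: 0.03·0.1818=0.005455, 0.19·0.2727=0.05182, 0.28·0.25=0.07000, 0.28·0.4667=0.1307, 0.22·0.6667=0.1467. Summing gives P(blue) = 0.40461.
P(Jar 4 | blue) = 0.1307 / 0.40461 = 0.3229.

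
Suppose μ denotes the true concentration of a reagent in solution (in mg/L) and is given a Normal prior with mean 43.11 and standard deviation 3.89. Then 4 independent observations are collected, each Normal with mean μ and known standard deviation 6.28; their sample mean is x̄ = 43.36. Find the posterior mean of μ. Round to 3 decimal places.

Posterior mean ≈ 43.261

Prior precision 1/τ₀² = 1/3.89² = 0.0660847; data precision n/σ² = 4/6.28² = 0.101424.
Posterior precision = 0.0660847 + 0.101424 = 0.167509.
Posterior mean = (0.0660847·43.11 + 0.101424·43.36) / 0.167509 = 43.261.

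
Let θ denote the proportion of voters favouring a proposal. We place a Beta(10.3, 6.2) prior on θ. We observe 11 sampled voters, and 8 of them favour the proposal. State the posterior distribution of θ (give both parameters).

Posterior: Beta(18.3, 9.2)

Observing 8 successes and 3 failures updates Beta(10.3, 6.2) by adding the success and failure counts to the two shape parameters: α = 10.3+8 = 18.3, β = 6.2+3 = 9.2.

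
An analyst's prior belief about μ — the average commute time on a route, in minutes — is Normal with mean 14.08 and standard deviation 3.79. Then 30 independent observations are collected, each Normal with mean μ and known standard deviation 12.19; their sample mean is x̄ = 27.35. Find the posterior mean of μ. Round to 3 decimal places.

Prior precision 1/τ₀² = 1/3.79² = 0.0696180; data precision n/σ² = 30/12.19² = 0.201890.
Posterior precision = 0.0696180 + 0.201890 = 0.271508.
Posterior mean = (0.0696180·14.08 + 0.201890·27.35) / 0.271508 = 23.947.

Posterior mean ≈ 23.947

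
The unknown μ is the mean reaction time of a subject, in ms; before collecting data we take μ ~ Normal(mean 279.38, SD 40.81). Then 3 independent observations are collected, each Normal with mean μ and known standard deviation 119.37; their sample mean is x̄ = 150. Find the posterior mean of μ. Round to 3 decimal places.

Prior precision 1/τ₀² = 1/40.81² = 0.00060044; data precision n/σ² = 3/119.37² = 0.00021054.
Posterior precision = 0.00060044 + 0.00021054 = 0.00081097.
Posterior mean = (0.00060044·279.38 + 0.00021054·150) / 0.00081097 = 245.791.

Posterior mean ≈ 245.791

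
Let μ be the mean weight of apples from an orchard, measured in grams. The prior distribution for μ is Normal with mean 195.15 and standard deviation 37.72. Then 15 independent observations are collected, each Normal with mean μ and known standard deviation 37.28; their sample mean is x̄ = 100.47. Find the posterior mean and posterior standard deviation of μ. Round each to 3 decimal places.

Posterior mean ≈ 106.259; posterior SD ≈ 9.327

With known σ, the Normal prior is conjugate. Weight on the data is w = (n/σ²)/(n/σ² + 1/τ₀²) = 0.0107929/(0.0107929+0.00070284) = 0.93886.
Posterior mean = w·x̄ + (1−w)·μ₀ = 0.93886·100.47 + 0.061139·195.15 = 106.259. Posterior variance = 1/(0.0107929+0.00070284) = 86.9885, so SD = 9.327.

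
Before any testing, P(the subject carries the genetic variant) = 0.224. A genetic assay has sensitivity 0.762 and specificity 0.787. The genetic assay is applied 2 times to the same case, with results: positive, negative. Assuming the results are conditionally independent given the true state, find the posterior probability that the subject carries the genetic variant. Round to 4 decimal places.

Posterior P(H) ≈ 0.2380

With H the event that the subject carries the genetic variant, the joint likelihood of the observed sequence is P(data|H) = 0.762·0.238 = 0.18136 and P(data|¬H) = 0.213·0.787 = 0.16763.
Bayes: P(H|data) = 0.224·0.18136 / (0.224·0.18136 + 0.776·0.16763) = 0.040624/0.17071 = 0.2380.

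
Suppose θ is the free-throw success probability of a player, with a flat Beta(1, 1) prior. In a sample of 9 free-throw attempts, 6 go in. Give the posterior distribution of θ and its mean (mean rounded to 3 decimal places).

Posterior: Beta(7, 4); mean ≈ 0.636

The binomial likelihood is conjugate to the Beta prior: with 6 successes and 3 failures, the posterior is Beta(1+6, 1+3) = Beta(7, 4).
E[θ | data] = 7/(7+4) = 0.636.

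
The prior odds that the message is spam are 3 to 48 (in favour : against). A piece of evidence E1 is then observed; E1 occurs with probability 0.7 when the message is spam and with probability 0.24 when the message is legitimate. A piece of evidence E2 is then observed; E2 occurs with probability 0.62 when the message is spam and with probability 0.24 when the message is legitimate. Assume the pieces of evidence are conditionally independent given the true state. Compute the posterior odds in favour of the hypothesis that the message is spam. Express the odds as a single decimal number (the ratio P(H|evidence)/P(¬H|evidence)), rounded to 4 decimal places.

Posterior odds ≈ 0.4709

Prior odds = 3/48 = 0.062500.
Likelihood ratio for E1 = 0.7/0.24 = 2.9167.
Likelihood ratio for E2 = 0.62/0.24 = 2.5833.
Posterior odds = prior odds × LR₁ × LR₂ = 0.47092.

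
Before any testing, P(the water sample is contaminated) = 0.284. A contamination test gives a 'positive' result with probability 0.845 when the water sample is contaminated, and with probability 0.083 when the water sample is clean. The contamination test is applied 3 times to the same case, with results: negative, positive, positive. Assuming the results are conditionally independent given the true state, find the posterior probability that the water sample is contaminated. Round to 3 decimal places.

With H the event that the water sample is contaminated, the joint likelihood of the observed sequence is P(data|H) = 0.155·0.845·0.845 = 0.11067 and P(data|¬H) = 0.917·0.083·0.083 = 0.0063172.
Bayes: P(H|data) = 0.284·0.11067 / (0.284·0.11067 + 0.716·0.0063172) = 0.031431/0.035955 = 0.8742.

Posterior P(H) ≈ 0.874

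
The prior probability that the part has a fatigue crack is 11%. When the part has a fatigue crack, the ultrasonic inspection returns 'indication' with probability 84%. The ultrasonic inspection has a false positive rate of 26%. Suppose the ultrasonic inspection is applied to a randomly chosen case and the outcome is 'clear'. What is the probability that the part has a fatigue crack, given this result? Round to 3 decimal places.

P(H | E) ≈ 0.026

Write H for 'the part has a fatigue crack'. Prior odds H:¬H = 0.11/0.89 = 0.12360. For the 'clear' outcome, the likelihood ratio is 0.16/0.74 = 0.21622.
Posterior odds = 0.12360 × 0.21622 = 0.026723, so P(H|E) = 0.026723/(1+0.026723) = 0.026.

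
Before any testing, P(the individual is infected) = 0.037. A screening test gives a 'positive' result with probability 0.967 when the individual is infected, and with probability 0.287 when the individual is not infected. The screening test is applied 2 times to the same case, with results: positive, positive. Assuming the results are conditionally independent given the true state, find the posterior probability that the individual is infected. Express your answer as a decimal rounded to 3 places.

With H the event that the individual is infected, the joint likelihood of the observed sequence is P(data|H) = 0.967·0.967 = 0.93509 and P(data|¬H) = 0.287·0.287 = 0.082369.
Bayes: P(H|data) = 0.037·0.93509 / (0.037·0.93509 + 0.963·0.082369) = 0.034598/0.11392 = 0.3037.

Posterior P(H) ≈ 0.304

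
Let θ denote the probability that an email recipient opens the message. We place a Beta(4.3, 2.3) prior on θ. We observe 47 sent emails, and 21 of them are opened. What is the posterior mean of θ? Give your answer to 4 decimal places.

Observing 21 successes and 26 failures updates Beta(4.3, 2.3) by adding the success and failure counts to the two shape parameters: α = 4.3+21 = 25.3, β = 2.3+26 = 28.3.
Posterior mean = α/(α+β) = 25.3/53.6 = 0.4720.

Posterior mean ≈ 0.4720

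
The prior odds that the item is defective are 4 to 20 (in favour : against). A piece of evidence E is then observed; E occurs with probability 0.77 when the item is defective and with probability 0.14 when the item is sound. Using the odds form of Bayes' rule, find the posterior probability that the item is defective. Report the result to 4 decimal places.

Prior odds = 4/20 = 0.20000.
Likelihood ratio for E = 0.77/0.14 = 5.5000.
Posterior odds = prior odds × LR = 1.1000.
Posterior probability = odds/(1+odds) = 1.1000/2.1000 = 0.5238.

Posterior probability ≈ 0.5238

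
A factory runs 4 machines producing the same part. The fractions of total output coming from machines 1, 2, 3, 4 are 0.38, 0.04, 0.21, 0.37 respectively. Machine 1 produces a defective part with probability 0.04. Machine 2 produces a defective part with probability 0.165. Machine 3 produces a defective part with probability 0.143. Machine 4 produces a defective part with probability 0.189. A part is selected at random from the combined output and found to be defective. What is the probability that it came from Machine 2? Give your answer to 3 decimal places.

Posterior probability ≈ 0.054

Tabulate prior·likelihood by source: [1] prior 0.38, lik 0.04, product 0.01520; [2] prior 0.04, lik 0.165, product 0.006600; [3] prior 0.21, lik 0.143, product 0.03003; [4] prior 0.37, lik 0.189, product 0.06993.
Normalizing constant = 0.12176; the posterior for Machine 2 is its product over the sum, 0.006600/0.12176 = 0.054.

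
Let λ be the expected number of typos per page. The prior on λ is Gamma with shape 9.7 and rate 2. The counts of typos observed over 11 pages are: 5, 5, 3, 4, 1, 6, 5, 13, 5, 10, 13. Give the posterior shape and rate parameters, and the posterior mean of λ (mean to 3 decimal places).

Posterior: Gamma(shape=79.7, rate=13); mean ≈ 6.131

The Poisson likelihood adds the total count to the shape and the number of exposure periods to the rate. Here ∑xᵢ = 70 and n = 11, so shape 9.7→79.7 and rate 2→13.
Posterior mean = shape/rate = 79.7/13 = 6.131.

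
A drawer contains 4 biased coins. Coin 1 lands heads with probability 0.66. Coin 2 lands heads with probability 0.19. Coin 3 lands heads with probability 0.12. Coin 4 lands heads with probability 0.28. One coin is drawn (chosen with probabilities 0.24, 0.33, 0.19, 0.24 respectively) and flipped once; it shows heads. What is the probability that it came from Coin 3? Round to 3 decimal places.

Posterior probability ≈ 0.073

Tabulate prior·likelihood by source: [1] prior 0.24, lik 0.66, product 0.1584; [2] prior 0.33, lik 0.19, product 0.06270; [3] prior 0.19, lik 0.12, product 0.02280; [4] prior 0.24, lik 0.28, product 0.06720.
Normalizing constant = 0.31110; the posterior for Coin 3 is its product over the sum, 0.02280/0.31110 = 0.073.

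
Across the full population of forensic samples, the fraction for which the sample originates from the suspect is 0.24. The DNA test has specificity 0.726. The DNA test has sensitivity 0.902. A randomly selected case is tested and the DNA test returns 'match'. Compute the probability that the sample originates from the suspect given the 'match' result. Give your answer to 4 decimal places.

Let H be the event that the sample originates from the suspect. P(H) = 0.24, so P(¬H) = 0.76. With E the 'match' result, P(E|H) = 0.902 and P(E|¬H) = 0.274.
P(E) = 0.902·0.24 + 0.274·0.76 = 0.21648 + 0.20824 = 0.42472.
By Bayes' theorem, P(H|E) = 0.21648 / 0.42472 = 0.5097.

P(H | E) ≈ 0.5097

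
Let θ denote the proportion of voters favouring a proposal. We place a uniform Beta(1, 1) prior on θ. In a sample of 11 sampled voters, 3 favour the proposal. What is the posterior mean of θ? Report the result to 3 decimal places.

Observing 3 successes and 8 failures updates Beta(1, 1) by adding the success and failure counts to the two shape parameters: α = 1+3 = 4, β = 1+8 = 9.
E[θ | data] = 4/(4+9) = 0.308.

Posterior mean ≈ 0.308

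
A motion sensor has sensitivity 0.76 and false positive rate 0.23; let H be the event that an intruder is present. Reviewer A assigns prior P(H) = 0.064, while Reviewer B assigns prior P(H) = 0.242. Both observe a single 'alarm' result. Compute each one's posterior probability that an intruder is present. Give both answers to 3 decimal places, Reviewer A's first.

The likelihood ratio for an 'alarm' result is 0.76/0.23 = 3.3043.
Reviewer A: prior odds 0.064/0.936 = 0.068376; posterior odds 0.22594; posterior probability 0.184.
Reviewer B: prior odds 0.242/0.758 = 0.31926; posterior odds 1.0550; posterior probability 0.513.

Reviewer A: 0.184; Reviewer B: 0.513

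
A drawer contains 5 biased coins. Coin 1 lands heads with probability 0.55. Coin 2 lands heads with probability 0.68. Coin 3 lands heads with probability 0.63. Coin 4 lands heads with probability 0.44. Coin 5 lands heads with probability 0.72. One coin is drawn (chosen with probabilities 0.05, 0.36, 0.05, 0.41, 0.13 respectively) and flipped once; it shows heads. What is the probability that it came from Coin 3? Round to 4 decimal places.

Posterior probability ≈ 0.0545

Tabulate prior·likelihood by source: [1] prior 0.05, lik 0.55, product 0.02750; [2] prior 0.36, lik 0.68, product 0.2448; [3] prior 0.05, lik 0.63, product 0.03150; [4] prior 0.41, lik 0.44, product 0.1804; [5] prior 0.13, lik 0.72, product 0.09360.
Normalizing constant = 0.57780; the posterior for Coin 3 is its product over the sum, 0.03150/0.57780 = 0.0545.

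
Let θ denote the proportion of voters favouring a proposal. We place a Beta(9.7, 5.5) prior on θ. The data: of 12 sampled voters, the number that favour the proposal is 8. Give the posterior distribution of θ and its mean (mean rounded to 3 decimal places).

The binomial likelihood is conjugate to the Beta prior: with 8 successes and 4 failures, the posterior is Beta(9.7+8, 5.5+4) = Beta(17.7, 9.5).
E[θ | data] = 17.7/(17.7+9.5) = 0.651.

Posterior: Beta(17.7, 9.5); mean ≈ 0.651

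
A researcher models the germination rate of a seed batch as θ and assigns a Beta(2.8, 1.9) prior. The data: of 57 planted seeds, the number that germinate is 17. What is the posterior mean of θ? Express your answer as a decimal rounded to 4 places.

Posterior mean ≈ 0.3209

Observing 17 successes and 40 failures updates Beta(2.8, 1.9) by adding the success and failure counts to the two shape parameters: α = 2.8+17 = 19.8, β = 1.9+40 = 41.9.
E[θ | data] = 19.8/(19.8+41.9) = 0.3209.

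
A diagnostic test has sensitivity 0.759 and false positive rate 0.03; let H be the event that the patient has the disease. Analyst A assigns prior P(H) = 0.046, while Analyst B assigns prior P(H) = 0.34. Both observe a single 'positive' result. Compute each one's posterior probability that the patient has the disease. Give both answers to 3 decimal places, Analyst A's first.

Analyst A: 0.550; Analyst B: 0.929

The likelihood ratio for a 'positive' result is 0.759/0.03 = 25.300.
Analyst A: prior odds 0.046/0.954 = 0.048218; posterior odds 1.2199; posterior probability 0.550.
Analyst B: prior odds 0.34/0.66 = 0.51515; posterior odds 13.033; posterior probability 0.929.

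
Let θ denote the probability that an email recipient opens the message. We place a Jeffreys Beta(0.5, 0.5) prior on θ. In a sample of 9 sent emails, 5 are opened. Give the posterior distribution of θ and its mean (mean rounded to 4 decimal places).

The binomial likelihood is conjugate to the Beta prior: with 5 successes and 4 failures, the posterior is Beta(0.5+5, 0.5+4) = Beta(5.5, 4.5).
E[θ | data] = 5.5/(5.5+4.5) = 0.5500.

Posterior: Beta(5.5, 4.5); mean ≈ 0.5500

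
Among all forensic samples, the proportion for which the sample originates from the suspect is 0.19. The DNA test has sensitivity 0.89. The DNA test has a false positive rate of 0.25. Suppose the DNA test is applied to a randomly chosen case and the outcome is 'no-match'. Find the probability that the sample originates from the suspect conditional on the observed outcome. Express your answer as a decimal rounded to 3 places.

Let H be the event that the sample originates from the suspect. P(H) = 0.19, so P(¬H) = 0.81. With E the 'no-match' result, P(E|H) = 0.11 and P(E|¬H) = 0.75.
P(E) = 0.11·0.19 + 0.75·0.81 = 0.020900 + 0.60750 = 0.62840.
By Bayes' theorem, P(H|E) = 0.020900 / 0.62840 = 0.033.

P(H | E) ≈ 0.033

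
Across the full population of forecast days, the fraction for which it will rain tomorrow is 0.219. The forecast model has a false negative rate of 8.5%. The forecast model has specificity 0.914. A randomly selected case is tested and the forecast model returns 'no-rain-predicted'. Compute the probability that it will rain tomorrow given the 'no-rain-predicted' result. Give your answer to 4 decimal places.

Let H be the event that it will rain tomorrow. P(H) = 0.219, so P(¬H) = 0.781. With E the 'no-rain-predicted' result, P(E|H) = 0.085 and P(E|¬H) = 0.914.
P(E) = 0.085·0.219 + 0.914·0.781 = 0.018615 + 0.71383 = 0.73245.
By Bayes' theorem, P(H|E) = 0.018615 / 0.73245 = 0.0254.

P(H | E) ≈ 0.0254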